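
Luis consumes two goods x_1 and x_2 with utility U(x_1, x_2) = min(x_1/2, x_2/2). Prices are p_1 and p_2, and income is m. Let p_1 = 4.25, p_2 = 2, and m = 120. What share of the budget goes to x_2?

share on x_2 = 0.32

Leontief preferences: the optimum is at the kink where x_1/2 = x_2/2, i.e. x_2 = x_1.
Budget: p_1·x_1 + p_2·x_1 = m, so (2·p_1 + 2·p_2)·x_1 = 2·m.
Demand: x_1*(p_1,p_2,m) = 2·m/(2·p_1 + 2·p_2), x_2* = 2·m/(2·p_1 + 2·p_2).
Here 2·4.25 + 2·2 = 12.5, giving x_1* = 19.2 and x_2* = 19.2.
Expenditure on x_2: 2·19.2 = 38.4; share = 0.32.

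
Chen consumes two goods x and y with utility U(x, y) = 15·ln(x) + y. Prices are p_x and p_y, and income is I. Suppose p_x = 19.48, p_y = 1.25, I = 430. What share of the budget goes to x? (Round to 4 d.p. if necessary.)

MU_x = 15/x, MU_y = 1. Tangency: 15/x = p_x/p_y.
So x*(p_x,p_y) = 15·p_y/p_x, independent of income; and y* = (I − 15·p_y)/p_y.
At the given prices: x* = 15·1.25/19.48 = 0.9625, and y* = 329.
Expenditure on x: 19.48·0.9625 = 18.75; share = 0.0436.

share on x = 0.0436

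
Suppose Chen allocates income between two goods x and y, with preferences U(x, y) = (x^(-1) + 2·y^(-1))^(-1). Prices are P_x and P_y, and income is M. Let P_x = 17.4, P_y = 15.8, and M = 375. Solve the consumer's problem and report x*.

x* = 9.1802

MU_x ∝ x^(-2), MU_y ∝ 2·y^(-2), so MRS = (1/2)·(y/x)^(2) = P_x/P_y.
Hence y/x = (2·P_x/P_y)^(1/(2)), i.e. raised to the 0.5 power.
With the ratio pinned down, the budget gives x* = M/(P_x + P_y·(y/x)) and y* = (y/x)·x*.
Numerically y/x = 1.484093, so x* = 375/(17.4 + 15.8·1.484093) = 9.1802.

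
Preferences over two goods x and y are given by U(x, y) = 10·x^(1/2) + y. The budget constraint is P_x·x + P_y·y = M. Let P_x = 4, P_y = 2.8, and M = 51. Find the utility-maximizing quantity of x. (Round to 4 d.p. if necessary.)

Utility is quasi-linear in y; the FOC for x is 5/√x = P_x/P_y.
Thus x* = (5·P_y/P_x)² — independent of M — with the rest of income spent on y.
Plugging in: x* = (5·2.8/4)² = 12.25.

x* = 12.25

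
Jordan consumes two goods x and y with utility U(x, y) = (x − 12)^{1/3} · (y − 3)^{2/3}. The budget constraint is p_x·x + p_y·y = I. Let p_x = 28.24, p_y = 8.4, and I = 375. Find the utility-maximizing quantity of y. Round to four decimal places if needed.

y* = 3.8667

Discretionary income = 375 − 12·28.24 − 3·8.4 = 10.92; y* = 3 + 2/3·10.92/8.4 = 3.8667.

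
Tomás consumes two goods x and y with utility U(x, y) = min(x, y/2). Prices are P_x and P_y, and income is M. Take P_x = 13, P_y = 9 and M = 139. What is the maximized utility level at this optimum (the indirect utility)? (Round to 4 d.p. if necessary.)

V = 4.4839

Leontief preferences: the optimum is at the kink where x/1 = y/2, i.e. y = 2·x.
Budget: P_x·x + P_y·2·x = M, so (P_x + 2·P_y)·x = M.
Demand: x*(P_x,P_y,M) = M/(P_x + 2·P_y), y* = 2·M/(P_x + 2·P_y).
Here 13 + 2·9 = 31, giving x* = 4.4839 and y* = 8.9677.
Utility at the optimum: U(4.4839, 8.9677) = 4.4839.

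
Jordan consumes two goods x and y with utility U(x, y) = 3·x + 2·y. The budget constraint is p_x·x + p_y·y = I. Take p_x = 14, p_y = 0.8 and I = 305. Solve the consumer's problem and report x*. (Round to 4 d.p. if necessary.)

x* = 0

y gives more utility per dollar, so spend all income on y: y* = I/p_y, x* = 0.
Numerically: x* = 0, y* = 381.25.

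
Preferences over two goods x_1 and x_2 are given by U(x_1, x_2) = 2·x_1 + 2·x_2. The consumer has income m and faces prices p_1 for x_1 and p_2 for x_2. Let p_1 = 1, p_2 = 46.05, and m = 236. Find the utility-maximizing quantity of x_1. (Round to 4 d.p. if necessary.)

Perfect substitutes: compare marginal utility per dollar. 2/p_1 vs 2/p_2 → 2 vs 0.0434.
x_1 gives more utility per dollar, so spend all income on x_1: x_1* = m/p_1, x_2* = 0.
Numerically: x_1* = 236, x_2* = 0.

x_1* = 236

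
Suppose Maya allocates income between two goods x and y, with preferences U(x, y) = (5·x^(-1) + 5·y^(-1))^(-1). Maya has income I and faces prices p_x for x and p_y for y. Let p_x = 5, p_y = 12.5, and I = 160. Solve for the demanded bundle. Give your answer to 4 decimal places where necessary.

x* = 12.3976, y* = 7.8409

From the CES first-order condition, (y/x)^(2) = p_x/p_y.
Solve for the ratio: y/x = [p_x/p_y]^(0.5).
With the ratio pinned down, the budget gives x* = I/(p_x + p_y·(y/x)) and y* = (y/x)·x*.
Numerically y/x = 0.632456, so x* = 160/(5 + 12.5·0.632456) = 12.3976 and y* = 0.632456·12.3976 = 7.8409.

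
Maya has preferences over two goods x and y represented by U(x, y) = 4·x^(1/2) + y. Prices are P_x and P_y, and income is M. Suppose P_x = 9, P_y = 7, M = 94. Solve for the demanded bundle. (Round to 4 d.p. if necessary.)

Plugging in: x* = (2·7/9)² = 2.4198, y* = 10.3175.

x* = 2.4198, y* = 10.3175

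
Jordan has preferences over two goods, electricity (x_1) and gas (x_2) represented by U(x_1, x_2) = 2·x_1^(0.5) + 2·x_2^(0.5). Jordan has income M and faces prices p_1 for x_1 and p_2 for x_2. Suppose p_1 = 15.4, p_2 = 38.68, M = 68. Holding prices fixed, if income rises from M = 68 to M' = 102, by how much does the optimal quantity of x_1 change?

Substitute x_2 = (x_2/x_1)·x_1 into the budget: x_1* = M/(p_1 + p_2·(x_2/x_1)).
Numerically x_2/x_1 = 0.158514, so x_1* = 68/(15.4 + 38.68·0.158514) = 3.1582.
At M' = 102: x_1* = 4.7373. Change: 4.7373 − 3.1582 = 1.5791.

Δx_1* = 1.5791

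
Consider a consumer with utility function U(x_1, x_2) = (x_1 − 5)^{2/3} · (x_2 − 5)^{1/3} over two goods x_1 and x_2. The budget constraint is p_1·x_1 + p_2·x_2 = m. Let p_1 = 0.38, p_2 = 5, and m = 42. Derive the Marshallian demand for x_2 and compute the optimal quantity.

Let x_1' = x_1−5, x_2' = x_2−5. MRS = 2·x_2'/x_1' = p_1/p_2.
Substituting into the budget: x_1* = 5 + 2/3·(m − 5·p_1 − 5·p_2)/p_1, and x_2* = 5 + 1/3·(…)/p_2.
Discretionary income = 42 − 5·0.38 − 5·5 = 15.1; x_2* = 5 + 1/3·15.1/5 = 6.0067.

x_2* = 6.0067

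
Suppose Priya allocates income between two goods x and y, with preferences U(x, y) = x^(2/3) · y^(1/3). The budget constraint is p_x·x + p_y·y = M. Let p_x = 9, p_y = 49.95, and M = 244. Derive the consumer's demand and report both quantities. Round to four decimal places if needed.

MU_x/MU_y = (2/3·y)/(1/3·x); tangency sets this equal to p_x/p_y.
Rearranging, p_y·y = (1/2)·p_x·x. Substituting into the budget gives p_x·x·(1 + (1/2)) = M.
Demand: x*(p_x,p_y,M) = 2/3·M/p_x and y* = 1/3·M/p_y.
At p_x=9, p_y=49.95, M=244: x* = 2/3·244/9 = 18.0741, y* = 1.6283.

x* = 18.0741, y* = 1.6283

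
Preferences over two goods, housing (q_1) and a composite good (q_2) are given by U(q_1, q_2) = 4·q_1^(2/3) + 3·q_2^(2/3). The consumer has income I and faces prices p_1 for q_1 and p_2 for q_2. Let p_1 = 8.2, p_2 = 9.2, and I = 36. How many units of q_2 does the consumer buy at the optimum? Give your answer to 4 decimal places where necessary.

With the ratio pinned down, the budget gives q_1* = I/(p_1 + p_2·(q_2/q_1)) and q_2* = (q_2/q_1)·q_1*.
Numerically q_2/q_1 = 0.298718, so q_1* = 36/(8.2 + 9.2·0.298718) = 3.2882 and q_2* = 0.298718·3.2882 = 0.9822.

q_2* = 0.9822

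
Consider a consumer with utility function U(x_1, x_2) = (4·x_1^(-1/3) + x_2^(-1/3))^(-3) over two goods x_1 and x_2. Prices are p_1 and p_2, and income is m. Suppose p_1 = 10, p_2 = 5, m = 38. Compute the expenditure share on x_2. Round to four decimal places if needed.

share on x_2 = 0.2292

MU_x_1 ∝ 4·x_1^(-4/3), MU_x_2 ∝ x_2^(-4/3), so MRS = 4·(x_2/x_1)^(4/3) = p_1/p_2.
Solve for the ratio: x_2/x_1 = [(1/4)·p_1/p_2]^(0.75).
Substitute x_2 = (x_2/x_1)·x_1 into the budget: x_1* = m/(p_1 + p_2·(x_2/x_1)).
Numerically x_2/x_1 = 0.594604, so x_1* = 38/(10 + 5·0.594604) = 2.9292 and x_2* = 0.594604·2.9292 = 1.7417.
Expenditure on x_2: 5·1.7417 = 8.7084; share = 0.2292.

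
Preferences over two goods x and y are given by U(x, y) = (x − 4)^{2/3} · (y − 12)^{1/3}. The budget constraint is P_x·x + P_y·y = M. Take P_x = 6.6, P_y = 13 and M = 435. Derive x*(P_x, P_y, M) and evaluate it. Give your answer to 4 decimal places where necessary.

MRS = 2·(y−12)/(x−4). Tangency with P_x/P_y gives y−12 = (1/2)·(P_x/P_y)·(x−4).
Substituting into the budget: x* = 4 + 2/3·(M − 4·P_x − 12·P_y)/P_x, and y* = 12 + 1/3·(…)/P_y.
Discretionary income = 435 − 4·6.6 − 12·13 = 252.6; x* = 4 + 2/3·252.6/6.6 = 29.5152.

x* = 29.5152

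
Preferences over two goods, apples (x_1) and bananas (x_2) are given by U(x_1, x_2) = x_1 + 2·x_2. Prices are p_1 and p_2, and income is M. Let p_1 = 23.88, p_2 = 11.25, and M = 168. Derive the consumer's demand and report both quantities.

Linear utility — the consumer picks whichever good has higher MU/price: 1/23.88 = 0.0419 vs 2/11.25 = 0.1778.
x_2 gives more utility per dollar, so spend all income on x_2: x_2* = M/p_2, x_1* = 0.
Numerically: x_1* = 0, x_2* = 14.9333.

x_1* = 0, x_2* = 14.9333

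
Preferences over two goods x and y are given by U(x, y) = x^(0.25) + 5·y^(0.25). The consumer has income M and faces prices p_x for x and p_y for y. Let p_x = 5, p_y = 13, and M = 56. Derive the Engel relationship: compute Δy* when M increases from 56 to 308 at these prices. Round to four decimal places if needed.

Δy* = 16.6989

From the CES first-order condition, (1/5)·(y/x)^(0.75) = p_x/p_y.
Hence y/x = (5·p_x/p_y)^(1/(0.75)), i.e. raised to the 4/3 power.
Substitute y = (y/x)·x into the budget: x* = M/(p_x + p_y·(y/x)).
Numerically y/x = 2.391455, so x* = 56/(5 + 13·2.391455) = 1.5517 and y* = 2.391455·1.5517 = 3.7109.
At M' = 308: y* = 20.4098. Change: 20.4098 − 3.7109 = 16.6989.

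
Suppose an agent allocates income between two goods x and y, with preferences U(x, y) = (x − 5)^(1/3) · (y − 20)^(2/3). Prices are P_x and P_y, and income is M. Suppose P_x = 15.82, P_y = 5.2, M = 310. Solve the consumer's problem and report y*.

y* = 36.2692

After buying the subsistence bundle (5, 20), a share 1/3 of the remaining income goes to x: x* = 5 + 1/3·(M − 5P_x − 20P_y)/P_x.
Discretionary income = 310 − 5·15.82 − 20·5.2 = 126.9; y* = 20 + 2/3·126.9/5.2 = 36.2692.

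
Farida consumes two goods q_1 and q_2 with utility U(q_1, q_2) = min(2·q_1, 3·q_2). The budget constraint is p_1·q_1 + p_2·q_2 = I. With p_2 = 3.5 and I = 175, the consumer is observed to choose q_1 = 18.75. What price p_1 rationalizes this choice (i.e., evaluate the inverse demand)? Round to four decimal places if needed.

p_1 = 7

With perfect complements, no substitution: consume in ratio q_1:q_2 = 3:2.
Budget: p_1·q_1 + p_2·(2/3)·q_1 = I, so (3·p_1 + 2·p_2)·q_1 = 3·I.
Demand: q_1*(p_1,p_2,I) = 3·I/(3·p_1 + 2·p_2), q_2* = 2·I/(3·p_1 + 2·p_2).
Set q_1* = 18.75 in the demand function and solve for p_1: p_1 = 7.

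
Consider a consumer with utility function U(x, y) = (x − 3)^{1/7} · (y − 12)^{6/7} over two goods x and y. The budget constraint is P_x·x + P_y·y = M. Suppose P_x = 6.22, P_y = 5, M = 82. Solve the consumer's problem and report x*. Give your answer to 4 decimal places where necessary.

x* = 3.0767

MRS = (1/6)·(y−12)/(x−3). Tangency with P_x/P_y gives y−12 = 6·(P_x/P_y)·(x−3).
After buying the subsistence bundle (3, 12), a share 1/7 of the remaining income goes to x: x* = 3 + 1/7·(M − 3P_x − 12P_y)/P_x.
Discretionary income = 82 − 3·6.22 − 12·5 = 3.34; x* = 3 + 1/7·3.34/6.22 = 3.0767.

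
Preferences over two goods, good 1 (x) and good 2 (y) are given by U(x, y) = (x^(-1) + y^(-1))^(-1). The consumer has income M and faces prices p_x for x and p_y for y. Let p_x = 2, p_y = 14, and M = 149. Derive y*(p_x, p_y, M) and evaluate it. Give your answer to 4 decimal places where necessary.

From the CES first-order condition, (y/x)^(2) = p_x/p_y.
Solve for the ratio: y/x = [p_x/p_y]^(0.5).
With the ratio pinned down, the budget gives x* = M/(p_x + p_y·(y/x)) and y* = (y/x)·x*.
Numerically y/x = 0.377964, so x* = 149/(2 + 14·0.377964) = 20.4347 and y* = 0.377964·20.4347 = 7.7236.

y* = 7.7236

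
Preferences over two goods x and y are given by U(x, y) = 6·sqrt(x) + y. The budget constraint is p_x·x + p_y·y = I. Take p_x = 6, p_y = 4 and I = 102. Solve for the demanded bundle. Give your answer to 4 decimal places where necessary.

Solve: √x = 3·p_y/p_x, so x*(p_x,p_y) = (3·p_y/p_x)², and y* = (I − p_x·x*)/p_y.
Plugging in: x* = (3·4/6)² = 4, y* = 19.5.

x* = 4, y* = 19.5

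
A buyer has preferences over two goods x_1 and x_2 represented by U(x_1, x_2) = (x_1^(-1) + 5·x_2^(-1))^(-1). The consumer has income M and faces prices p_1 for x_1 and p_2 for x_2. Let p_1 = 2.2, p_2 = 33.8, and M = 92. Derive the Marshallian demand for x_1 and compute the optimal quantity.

x_1* = 4.2826

MU_x_1 ∝ x_1^(-2), MU_x_2 ∝ 5·x_2^(-2), so MRS = (1/5)·(x_2/x_1)^(2) = p_1/p_2.
Hence x_2/x_1 = (5·p_1/p_2)^(1/(2)), i.e. raised to the 0.5 power.
With the ratio pinned down, the budget gives x_1* = M/(p_1 + p_2·(x_2/x_1)) and x_2* = (x_2/x_1)·x_1*.
Numerically x_2/x_1 = 0.570477, so x_1* = 92/(2.2 + 33.8·0.570477) = 4.2826.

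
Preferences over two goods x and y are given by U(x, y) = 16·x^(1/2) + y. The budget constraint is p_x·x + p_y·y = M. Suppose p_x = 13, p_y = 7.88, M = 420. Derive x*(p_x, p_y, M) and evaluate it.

x* = 23.515

Set MRS = p_x/p_y: 8·x^(−1/2) = p_x/p_y.
Solve: √x = 8·p_y/p_x, so x*(p_x,p_y) = (8·p_y/p_x)², and y* = (M − p_x·x*)/p_y.
Plugging in: x* = (8·7.88/13)² = 23.515.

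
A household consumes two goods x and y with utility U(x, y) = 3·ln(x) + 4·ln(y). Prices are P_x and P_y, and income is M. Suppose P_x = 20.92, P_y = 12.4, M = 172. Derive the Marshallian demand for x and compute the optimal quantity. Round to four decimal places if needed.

x* = 3.5236

Tangency: MRS = (3/4)·y/x = P_x/P_y.
Rearranging, P_y·y = (4/3)·P_x·x. Substituting into the budget gives P_x·x·(1 + (4/3)) = M.
Demand: x*(P_x,P_y,M) = 3/7·M/P_x and y* = 4/7·M/P_y.
At P_x=20.92, P_y=12.4, M=172: x* = 3/7·172/20.92 = 3.5236.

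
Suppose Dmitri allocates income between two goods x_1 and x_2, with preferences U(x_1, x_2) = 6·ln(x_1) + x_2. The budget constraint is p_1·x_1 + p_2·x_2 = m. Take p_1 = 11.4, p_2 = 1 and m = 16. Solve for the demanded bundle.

MU_x_1 = 6/x_1, MU_x_2 = 1. Tangency: 6/x_1 = p_1/p_2.
So x_1*(p_1,p_2) = 6·p_2/p_1, independent of income; and x_2* = (m − 6·p_2)/p_2.
At the given prices: x_1* = 6·1/11.4 = 0.5263, and x_2* = 10.

x_1* = 0.5263, x_2* = 10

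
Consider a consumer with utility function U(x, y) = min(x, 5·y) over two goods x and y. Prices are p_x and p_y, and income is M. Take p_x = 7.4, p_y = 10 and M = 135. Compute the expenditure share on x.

With perfect complements, no substitution: consume in ratio x:y = 5:1.
Budget: p_x·x + p_y·(1/5)·x = M, so (5·p_x + p_y)·x = 5·M.
Demand: x*(p_x,p_y,M) = 5·M/(5·p_x + p_y), y* = M/(5·p_x + p_y).
Here 5·7.4 + 10 = 47, giving x* = 14.3617 and y* = 2.8723.
Expenditure on x: 7.4·14.3617 = 106.2766; share = 0.7872.

share on x = 0.7872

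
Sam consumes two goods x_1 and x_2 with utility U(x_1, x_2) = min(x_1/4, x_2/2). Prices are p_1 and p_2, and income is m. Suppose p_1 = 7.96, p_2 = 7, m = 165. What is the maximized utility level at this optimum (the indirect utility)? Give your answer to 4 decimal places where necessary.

With perfect complements, no substitution: consume in ratio x_1:x_2 = 4:2.
Budget: p_1·x_1 + p_2·(1/2)·x_1 = m, so (4·p_1 + 2·p_2)·x_1 = 4·m.
Demand: x_1*(p_1,p_2,m) = 4·m/(4·p_1 + 2·p_2), x_2* = 2·m/(4·p_1 + 2·p_2).
Here 4·7.96 + 2·7 = 45.84, giving x_1* = 14.3979 and x_2* = 7.199.
Utility at the optimum: U(14.3979, 7.199) = 3.5995.

V = 3.5995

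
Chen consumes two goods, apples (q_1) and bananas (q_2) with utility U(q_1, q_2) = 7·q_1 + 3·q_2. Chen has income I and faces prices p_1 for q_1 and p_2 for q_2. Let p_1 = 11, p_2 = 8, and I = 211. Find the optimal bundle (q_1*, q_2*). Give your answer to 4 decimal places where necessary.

q_1 gives more utility per dollar, so spend all income on q_1: q_1* = I/p_1, q_2* = 0.
Numerically: q_1* = 19.1818, q_2* = 0.

q_1* = 19.1818, q_2* = 0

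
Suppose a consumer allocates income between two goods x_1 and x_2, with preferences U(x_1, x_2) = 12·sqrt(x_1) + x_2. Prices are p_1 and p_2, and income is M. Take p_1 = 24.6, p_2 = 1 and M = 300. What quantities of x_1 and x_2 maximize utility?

x_1* = 0.0595, x_2* = 298.5366

Set MRS = p_1/p_2: 6·x_1^(−1/2) = p_1/p_2.
Solve: √x_1 = 6·p_2/p_1, so x_1*(p_1,p_2) = (6·p_2/p_1)², and x_2* = (M − p_1·x_1*)/p_2.
Plugging in: x_1* = (6·1/24.6)² = 0.0595, x_2* = 298.5366.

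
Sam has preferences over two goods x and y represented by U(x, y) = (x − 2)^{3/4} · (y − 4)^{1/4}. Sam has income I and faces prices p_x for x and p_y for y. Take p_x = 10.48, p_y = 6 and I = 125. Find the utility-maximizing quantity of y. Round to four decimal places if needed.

y* = 7.335

MRS = 3·(y−4)/(x−2). Tangency with p_x/p_y gives y−4 = (1/3)·(p_x/p_y)·(x−2).
Substituting into the budget: x* = 2 + 0.75·(I − 2·p_x − 4·p_y)/p_x, and y* = 4 + 0.25·(…)/p_y.
Discretionary income = 125 − 2·10.48 − 4·6 = 80.04; y* = 4 + 0.25·80.04/6 = 7.335.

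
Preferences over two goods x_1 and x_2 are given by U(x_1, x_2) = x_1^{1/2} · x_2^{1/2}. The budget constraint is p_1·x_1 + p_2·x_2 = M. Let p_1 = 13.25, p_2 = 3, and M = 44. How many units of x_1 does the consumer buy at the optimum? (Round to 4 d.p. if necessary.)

At p_1=13.25, p_2=3, M=44: x_1* = 0.5·44/13.25 = 1.6604.

x_1* = 1.6604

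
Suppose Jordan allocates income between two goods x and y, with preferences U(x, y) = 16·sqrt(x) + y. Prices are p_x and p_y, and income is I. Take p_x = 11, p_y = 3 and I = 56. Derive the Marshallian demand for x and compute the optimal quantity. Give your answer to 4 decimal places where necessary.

x* = 4.7603

Utility is quasi-linear in y; the FOC for x is 8/√x = p_x/p_y.
Thus x* = (8·p_y/p_x)² — independent of I — with the rest of income spent on y.
Plugging in: x* = (8·3/11)² = 4.7603.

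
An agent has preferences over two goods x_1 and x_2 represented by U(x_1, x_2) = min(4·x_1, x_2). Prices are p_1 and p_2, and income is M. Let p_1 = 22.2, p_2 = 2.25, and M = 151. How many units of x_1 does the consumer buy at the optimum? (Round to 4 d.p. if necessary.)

Leontief preferences: the optimum is at the kink where x_1/1 = x_2/4, i.e. x_2 = 4·x_1.
Budget: p_1·x_1 + p_2·4·x_1 = M, so (p_1 + 4·p_2)·x_1 = M.
Demand: x_1*(p_1,p_2,M) = M/(p_1 + 4·p_2), x_2* = 4·M/(p_1 + 4·p_2).
Here 22.2 + 4·2.25 = 31.2, giving x_1* = 4.8397.

x_1* = 4.8397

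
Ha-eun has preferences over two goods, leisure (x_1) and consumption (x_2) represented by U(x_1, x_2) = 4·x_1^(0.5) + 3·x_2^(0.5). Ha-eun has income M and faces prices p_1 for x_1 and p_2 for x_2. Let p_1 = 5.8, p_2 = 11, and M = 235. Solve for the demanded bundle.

MU_x_1 ∝ 4·x_1^(-0.5), MU_x_2 ∝ 3·x_2^(-0.5), so MRS = (4/3)·(x_2/x_1)^(0.5) = p_1/p_2.
Hence x_2/x_1 = ((3/4)·p_1/p_2)^(1/(0.5)), i.e. raised to the 2 power.
With the ratio pinned down, the budget gives x_1* = M/(p_1 + p_2·(x_2/x_1)) and x_2* = (x_2/x_1)·x_1*.
Numerically x_2/x_1 = 0.156384, so x_1* = 235/(5.8 + 11·0.156384) = 31.2491 and x_2* = 0.156384·31.2491 = 4.8869.

x_1* = 31.2491, x_2* = 4.8869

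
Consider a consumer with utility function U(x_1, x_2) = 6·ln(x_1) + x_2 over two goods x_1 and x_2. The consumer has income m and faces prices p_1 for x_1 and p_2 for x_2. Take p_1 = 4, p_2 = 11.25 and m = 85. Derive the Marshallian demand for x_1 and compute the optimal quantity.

Set MRS = p_1/p_2: (6/x_1)/1 = p_1/p_2.
So x_1*(p_1,p_2) = 6·p_2/p_1, independent of income; and x_2* = (m − 6·p_2)/p_2.
At the given prices: x_1* = 6·11.25/4 = 16.875.

x_1* = 16.875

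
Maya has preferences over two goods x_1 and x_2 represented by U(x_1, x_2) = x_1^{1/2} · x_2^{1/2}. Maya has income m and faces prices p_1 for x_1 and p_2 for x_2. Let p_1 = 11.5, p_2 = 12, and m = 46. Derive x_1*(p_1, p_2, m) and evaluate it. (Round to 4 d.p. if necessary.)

Tangency: MRS = x_2/x_1 = p_1/p_2.
Rearranging, p_2·x_2 = p_1·x_1. Substituting into the budget gives p_1·x_1·(1 + 1) = m.
Demand: x_1*(p_1,p_2,m) = 0.5·m/p_1 and x_2* = 0.5·m/p_2.
At p_1=11.5, p_2=12, m=46: x_1* = 0.5·46/11.5 = 2.

x_1* = 2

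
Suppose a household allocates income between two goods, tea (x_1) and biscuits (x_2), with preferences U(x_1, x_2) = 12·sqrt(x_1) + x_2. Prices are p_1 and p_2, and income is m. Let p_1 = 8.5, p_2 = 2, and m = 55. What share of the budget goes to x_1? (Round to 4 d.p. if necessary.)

Set MRS = p_1/p_2: 6·x_1^(−1/2) = p_1/p_2.
Solve: √x_1 = 6·p_2/p_1, so x_1*(p_1,p_2) = (6·p_2/p_1)², and x_2* = (m − p_1·x_1*)/p_2.
Plugging in: x_1* = (6·2/8.5)² = 1.9931, x_2* = 19.0294.
Expenditure on x_1: 8.5·1.9931 = 16.9412; share = 0.308.

share on x_1 = 0.308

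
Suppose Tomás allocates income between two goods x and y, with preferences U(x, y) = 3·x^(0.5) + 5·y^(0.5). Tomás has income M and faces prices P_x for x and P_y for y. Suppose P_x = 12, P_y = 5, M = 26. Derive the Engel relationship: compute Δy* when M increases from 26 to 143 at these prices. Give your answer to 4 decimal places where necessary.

Δy* = 20.3478

MU_x ∝ 3·x^(-0.5), MU_y ∝ 5·y^(-0.5), so MRS = (3/5)·(y/x)^(0.5) = P_x/P_y.
Hence y/x = ((5/3)·P_x/P_y)^(1/(0.5)), i.e. raised to the 2 power.
Substitute y = (y/x)·x into the budget: x* = M/(P_x + P_y·(y/x)).
Numerically y/x = 16, so x* = 26/(12 + 5·16) = 0.2826 and y* = 16·0.2826 = 4.5217.
At M' = 143: y* = 24.8696. Change: 24.8696 − 4.5217 = 20.3478.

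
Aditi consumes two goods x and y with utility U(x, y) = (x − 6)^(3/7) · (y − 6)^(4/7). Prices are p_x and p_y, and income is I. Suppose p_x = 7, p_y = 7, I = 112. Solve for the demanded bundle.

This is Cobb-Douglas in (x−6, y−6): tangency gives 3/7·p_y·(y−6) = 4/7·p_x·(x−6).
After buying the subsistence bundle (6, 6), a share 3/7 of the remaining income goes to x: x* = 6 + 3/7·(I − 6p_x − 6p_y)/p_x.
Discretionary income = 112 − 6·7 − 6·7 = 28; x* = 6 + 3/7·28/7 = 7.7143; y* = 6 + 4/7·28/7 = 8.2857.

x* = 7.7143, y* = 8.2857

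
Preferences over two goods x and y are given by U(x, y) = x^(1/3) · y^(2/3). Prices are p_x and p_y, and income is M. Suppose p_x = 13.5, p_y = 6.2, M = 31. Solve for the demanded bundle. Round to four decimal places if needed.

Tangency: MRS = (1/2)·y/x = p_x/p_y.
So 1/3·p_y·y = 2/3·p_x·x; combined with the budget, a share 1/3 of income goes to x.
Demand: x*(p_x,p_y,M) = 1/3·M/p_x and y* = 2/3·M/p_y.
At p_x=13.5, p_y=6.2, M=31: x* = 1/3·31/13.5 = 0.7654, y* = 3.3333.

x* = 0.7654, y* = 3.3333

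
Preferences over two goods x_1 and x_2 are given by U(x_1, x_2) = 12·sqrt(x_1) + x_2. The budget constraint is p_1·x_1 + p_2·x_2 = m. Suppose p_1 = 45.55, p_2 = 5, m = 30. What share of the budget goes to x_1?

share on x_1 = 0.6586

MU_x_1 = 6/√x_1, MU_x_2 = 1. Tangency: 6/√x_1 = p_1/p_2.
Solve: √x_1 = 6·p_2/p_1, so x_1*(p_1,p_2) = (6·p_2/p_1)², and x_2* = (m − p_1·x_1*)/p_2.
Plugging in: x_1* = (6·5/45.55)² = 0.4338, x_2* = 2.0483.
Expenditure on x_1: 45.55·0.4338 = 19.7585; share = 0.6586.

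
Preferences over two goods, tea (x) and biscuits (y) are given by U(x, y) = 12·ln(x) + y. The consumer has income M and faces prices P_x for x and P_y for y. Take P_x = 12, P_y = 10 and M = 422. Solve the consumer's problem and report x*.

Set MRS = P_x/P_y: (12/x)/1 = P_x/P_y.
So x*(P_x,P_y) = 12·P_y/P_x, independent of income; and y* = (M − 12·P_y)/P_y.
At the given prices: x* = 12·10/12 = 10.

x* = 10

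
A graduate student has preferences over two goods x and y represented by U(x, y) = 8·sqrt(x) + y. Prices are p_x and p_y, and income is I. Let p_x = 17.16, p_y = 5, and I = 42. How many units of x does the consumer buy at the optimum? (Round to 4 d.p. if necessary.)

MU_x = 4/√x, MU_y = 1. Tangency: 4/√x = p_x/p_y.
Solve: √x = 4·p_y/p_x, so x*(p_x,p_y) = (4·p_y/p_x)², and y* = (I − p_x·x*)/p_y.
Plugging in: x* = (4·5/17.16)² = 1.3584.

x* = 1.3584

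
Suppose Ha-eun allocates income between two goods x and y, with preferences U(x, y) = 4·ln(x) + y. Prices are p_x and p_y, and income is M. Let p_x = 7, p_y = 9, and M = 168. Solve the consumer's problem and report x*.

x* = 5.1429

MU_x = 4/x, MU_y = 1. Tangency: 4/x = p_x/p_y.
So x*(p_x,p_y) = 4·p_y/p_x, independent of income; and y* = (M − 4·p_y)/p_y.
At the given prices: x* = 4·9/7 = 5.1429.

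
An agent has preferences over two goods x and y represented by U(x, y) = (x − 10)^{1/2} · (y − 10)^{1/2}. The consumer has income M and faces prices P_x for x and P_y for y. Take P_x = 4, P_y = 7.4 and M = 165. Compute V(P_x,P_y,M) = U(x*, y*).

V = 4.687

Substituting into the budget: x* = 10 + 0.5·(M − 10·P_x − 10·P_y)/P_x, and y* = 10 + 0.5·(…)/P_y.
Discretionary income = 165 − 10·4 − 10·7.4 = 51; x* = 10 + 0.5·51/4 = 16.375; y* = 10 + 0.5·51/7.4 = 13.4459.
Utility at the optimum: U(16.375, 13.4459) = 4.687.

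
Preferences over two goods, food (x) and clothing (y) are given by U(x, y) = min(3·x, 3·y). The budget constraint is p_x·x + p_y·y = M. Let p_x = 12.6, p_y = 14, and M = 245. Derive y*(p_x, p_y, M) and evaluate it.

With perfect complements, no substitution: consume in ratio x:y = 3:3.
Budget: p_x·x + p_y·x = M, so (3·p_x + 3·p_y)·x = 3·M.
Demand: x*(p_x,p_y,M) = 3·M/(3·p_x + 3·p_y), y* = 3·M/(3·p_x + 3·p_y).
Here 3·12.6 + 3·14 = 79.8, giving y* = 9.2105.

y* = 9.2105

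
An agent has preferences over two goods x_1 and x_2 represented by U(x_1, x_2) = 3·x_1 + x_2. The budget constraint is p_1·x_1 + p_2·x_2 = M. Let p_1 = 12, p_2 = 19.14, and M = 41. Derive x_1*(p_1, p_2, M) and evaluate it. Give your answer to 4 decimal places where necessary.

Perfect substitutes: compare marginal utility per dollar. 3/p_1 vs 1/p_2 → 0.25 vs 0.0522.
x_1 gives more utility per dollar, so spend all income on x_1: x_1* = M/p_1, x_2* = 0.
Numerically: x_1* = 3.4167, x_2* = 0.

x_1* = 3.4167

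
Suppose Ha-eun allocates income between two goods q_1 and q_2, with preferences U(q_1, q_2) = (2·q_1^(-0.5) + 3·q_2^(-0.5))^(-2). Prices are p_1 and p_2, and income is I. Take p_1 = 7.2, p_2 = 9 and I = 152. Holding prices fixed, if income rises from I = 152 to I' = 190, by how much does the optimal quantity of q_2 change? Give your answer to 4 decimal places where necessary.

Substitute q_2 = (q_2/q_1)·q_1 into the budget: q_1* = I/(p_1 + p_2·(q_2/q_1)).
Numerically q_2/q_1 = 1.129243, so q_1* = 152/(7.2 + 9·1.129243) = 8.7542 and q_2* = 1.129243·8.7542 = 9.8856.
At I' = 190: q_2* = 12.357. Change: 12.357 − 9.8856 = 2.4714.

Δq_2* = 2.4714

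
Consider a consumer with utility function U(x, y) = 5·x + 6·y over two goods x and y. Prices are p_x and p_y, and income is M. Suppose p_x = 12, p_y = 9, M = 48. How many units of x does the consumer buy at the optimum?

x* = 0

Perfect substitutes: compare marginal utility per dollar. 5/p_x vs 6/p_y → 0.4167 vs 0.6667.
y gives more utility per dollar, so spend all income on y: y* = M/p_y, x* = 0.
Numerically: x* = 0, y* = 5.3333.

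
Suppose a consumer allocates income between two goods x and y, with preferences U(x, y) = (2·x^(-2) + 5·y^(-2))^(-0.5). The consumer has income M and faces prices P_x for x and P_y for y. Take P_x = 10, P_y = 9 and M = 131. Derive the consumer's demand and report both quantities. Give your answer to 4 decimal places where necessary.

x* = 5.7833, y* = 8.1297

With the ratio pinned down, the budget gives x* = M/(P_x + P_y·(y/x)) and y* = (y/x)·x*.
Numerically y/x = 1.405721, so x* = 131/(10 + 9·1.405721) = 5.7833 and y* = 1.405721·5.7833 = 8.1297.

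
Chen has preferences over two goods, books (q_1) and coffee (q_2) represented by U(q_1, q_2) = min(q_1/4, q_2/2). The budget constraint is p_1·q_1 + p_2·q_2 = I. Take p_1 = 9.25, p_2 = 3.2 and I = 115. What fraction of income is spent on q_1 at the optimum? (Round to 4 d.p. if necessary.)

Demand: q_1*(p_1,p_2,I) = 4·I/(4·p_1 + 2·p_2), q_2* = 2·I/(4·p_1 + 2·p_2).
Here 4·9.25 + 2·3.2 = 43.4, giving q_1* = 10.5991 and q_2* = 5.2995.
Expenditure on q_1: 9.25·10.5991 = 98.0415; share = 0.8525.

share on q_1 = 0.8525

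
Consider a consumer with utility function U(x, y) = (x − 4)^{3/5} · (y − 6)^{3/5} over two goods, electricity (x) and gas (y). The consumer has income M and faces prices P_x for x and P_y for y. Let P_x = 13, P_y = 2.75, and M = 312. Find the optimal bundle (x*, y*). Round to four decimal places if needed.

x* = 13.3654, y* = 50.2727

Let x' = x−4, y' = y−6. MRS = y'/x' = P_x/P_y.
After buying the subsistence bundle (4, 6), a share 0.5 of the remaining income goes to x: x* = 4 + 0.5·(M − 4P_x − 6P_y)/P_x.
Discretionary income = 312 − 4·13 − 6·2.75 = 243.5; x* = 4 + 0.5·243.5/13 = 13.3654; y* = 6 + 0.5·243.5/2.75 = 50.2727.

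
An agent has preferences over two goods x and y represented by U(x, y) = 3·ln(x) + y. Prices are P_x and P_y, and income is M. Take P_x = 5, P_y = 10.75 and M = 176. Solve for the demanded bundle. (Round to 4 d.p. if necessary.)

x* = 6.45, y* = 13.3721

Set MRS = P_x/P_y: (3/x)/1 = P_x/P_y.
So x*(P_x,P_y) = 3·P_y/P_x, independent of income; and y* = (M − 3·P_y)/P_y.
At the given prices: x* = 3·10.75/5 = 6.45, and y* = 13.3721.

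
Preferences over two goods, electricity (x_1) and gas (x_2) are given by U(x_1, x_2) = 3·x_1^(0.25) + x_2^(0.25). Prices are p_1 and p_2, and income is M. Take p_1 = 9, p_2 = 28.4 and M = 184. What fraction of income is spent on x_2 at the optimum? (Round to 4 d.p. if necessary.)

share on x_2 = 0.1361

MU_x_1 ∝ 3·x_1^(-0.75), MU_x_2 ∝ x_2^(-0.75), so MRS = 3·(x_2/x_1)^(0.75) = p_1/p_2.
Hence x_2/x_1 = ((1/3)·p_1/p_2)^(1/(0.75)), i.e. raised to the 4/3 power.
Substitute x_2 = (x_2/x_1)·x_1 into the budget: x_1* = M/(p_1 + p_2·(x_2/x_1)).
Numerically x_2/x_1 = 0.049935, so x_1* = 184/(9 + 28.4·0.049935) = 17.6615 and x_2* = 0.049935·17.6615 = 0.8819.
Expenditure on x_2: 28.4·0.8819 = 25.0466; share = 0.1361.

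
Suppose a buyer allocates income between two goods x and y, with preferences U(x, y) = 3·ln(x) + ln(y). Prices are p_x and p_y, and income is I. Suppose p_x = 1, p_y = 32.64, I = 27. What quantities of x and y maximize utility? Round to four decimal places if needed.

x* = 20.25, y* = 0.2068

MU_x/MU_y = (3·y)/(x); tangency sets this equal to p_x/p_y.
Rearranging, p_y·y = (1/3)·p_x·x. Substituting into the budget gives p_x·x·(1 + (1/3)) = I.
Demand: x*(p_x,p_y,I) = 0.75·I/p_x and y* = 0.25·I/p_y.
At p_x=1, p_y=32.64, I=27: x* = 0.75·27/1 = 20.25, y* = 0.2068.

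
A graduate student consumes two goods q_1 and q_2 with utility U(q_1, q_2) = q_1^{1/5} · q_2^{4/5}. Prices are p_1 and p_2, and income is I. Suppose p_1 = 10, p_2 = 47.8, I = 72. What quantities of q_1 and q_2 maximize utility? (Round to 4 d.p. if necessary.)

q_1* = 1.44, q_2* = 1.205

Demand: q_1*(p_1,p_2,I) = 0.2·I/p_1 and q_2* = 0.8·I/p_2.
At p_1=10, p_2=47.8, I=72: q_1* = 0.2·72/10 = 1.44, q_2* = 1.205.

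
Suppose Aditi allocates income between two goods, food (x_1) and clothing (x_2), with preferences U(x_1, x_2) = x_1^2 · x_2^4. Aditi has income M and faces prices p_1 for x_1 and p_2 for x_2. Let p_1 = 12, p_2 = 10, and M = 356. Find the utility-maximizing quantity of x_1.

x_1* = 9.8889

The MRS is (1/2)·x_2/x_1. Set MRS = p_1/p_2.
So 2·p_2·x_2 = 4·p_1·x_1; combined with the budget, a share 1/3 of income goes to x_1.
Demand: x_1*(p_1,p_2,M) = 1/3·M/p_1 and x_2* = 2/3·M/p_2.
At p_1=12, p_2=10, M=356: x_1* = 1/3·356/12 = 9.8889.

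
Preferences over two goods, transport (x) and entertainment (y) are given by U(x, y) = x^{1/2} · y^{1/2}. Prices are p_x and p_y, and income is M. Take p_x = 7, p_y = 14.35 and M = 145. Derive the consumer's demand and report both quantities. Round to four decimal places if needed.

x* = 10.3571, y* = 5.0523

Tangency: MRS = y/x = p_x/p_y.
Rearranging, p_y·y = p_x·x. Substituting into the budget gives p_x·x·(1 + 1) = M.
Demand: x*(p_x,p_y,M) = 0.5·M/p_x and y* = 0.5·M/p_y.
At p_x=7, p_y=14.35, M=145: x* = 0.5·145/7 = 10.3571, y* = 5.0523.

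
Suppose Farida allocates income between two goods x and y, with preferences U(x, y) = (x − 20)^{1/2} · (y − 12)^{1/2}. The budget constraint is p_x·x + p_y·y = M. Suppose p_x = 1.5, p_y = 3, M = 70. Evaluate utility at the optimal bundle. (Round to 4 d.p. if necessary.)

Substituting into the budget: x* = 20 + 0.5·(M − 20·p_x − 12·p_y)/p_x, and y* = 12 + 0.5·(…)/p_y.
Discretionary income = 70 − 20·1.5 − 12·3 = 4; x* = 20 + 0.5·4/1.5 = 21.3333; y* = 12 + 0.5·4/3 = 12.6667.
Utility at the optimum: U(21.3333, 12.6667) = 0.9428.

V = 0.9428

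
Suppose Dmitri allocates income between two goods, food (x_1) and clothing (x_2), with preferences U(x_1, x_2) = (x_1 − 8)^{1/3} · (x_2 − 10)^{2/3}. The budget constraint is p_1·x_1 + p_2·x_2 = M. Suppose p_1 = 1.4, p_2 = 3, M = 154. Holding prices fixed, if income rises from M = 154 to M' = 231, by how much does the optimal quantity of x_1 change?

Δx_1* = 18.3333

MRS = (1/2)·(x_2−10)/(x_1−8). Tangency with p_1/p_2 gives x_2−10 = 2·(p_1/p_2)·(x_1−8).
After buying the subsistence bundle (8, 10), a share 1/3 of the remaining income goes to x_1: x_1* = 8 + 1/3·(M − 8p_1 − 10p_2)/p_1.
Discretionary income = 154 − 8·1.4 − 10·3 = 112.8; x_1* = 8 + 1/3·112.8/1.4 = 34.8571.
At M' = 231: x_1* = 53.1905. Change: 53.1905 − 34.8571 = 18.3333.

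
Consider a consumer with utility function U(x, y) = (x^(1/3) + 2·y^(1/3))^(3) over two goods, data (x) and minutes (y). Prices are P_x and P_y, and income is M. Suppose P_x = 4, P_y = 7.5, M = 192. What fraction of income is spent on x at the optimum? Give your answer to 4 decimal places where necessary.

share on x = 0.3262

MU_x ∝ x^(-2/3), MU_y ∝ 2·y^(-2/3), so MRS = (1/2)·(y/x)^(2/3) = P_x/P_y.
Hence y/x = (2·P_x/P_y)^(1/(2/3)), i.e. raised to the 1.5 power.
Substitute y = (y/x)·x into the budget: x* = M/(P_x + P_y·(y/x)).
Numerically y/x = 1.101649, so x* = 192/(4 + 7.5·1.101649) = 15.6577 and y* = 1.101649·15.6577 = 17.2492.
Expenditure on x: 4·15.6577 = 62.6307; share = 0.3262.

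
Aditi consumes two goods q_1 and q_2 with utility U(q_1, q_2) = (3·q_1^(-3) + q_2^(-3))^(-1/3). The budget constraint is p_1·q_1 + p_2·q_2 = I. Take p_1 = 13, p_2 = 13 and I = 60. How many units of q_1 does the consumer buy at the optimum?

From the CES first-order condition, 3·(q_2/q_1)^(4) = p_1/p_2.
Solve for the ratio: q_2/q_1 = [(1/3)·p_1/p_2]^(0.25).
Substitute q_2 = (q_2/q_1)·q_1 into the budget: q_1* = I/(p_1 + p_2·(q_2/q_1)).
Numerically q_2/q_1 = 0.759836, so q_1* = 60/(13 + 13·0.759836) = 2.6226.

q_1* = 2.6226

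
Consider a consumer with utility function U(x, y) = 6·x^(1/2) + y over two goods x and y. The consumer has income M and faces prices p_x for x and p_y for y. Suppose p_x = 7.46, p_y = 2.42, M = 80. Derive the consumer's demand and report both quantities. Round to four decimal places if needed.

Solve: √x = 3·p_y/p_x, so x*(p_x,p_y) = (3·p_y/p_x)², and y* = (M − p_x·x*)/p_y.
Plugging in: x* = (3·2.42/7.46)² = 0.9471, y* = 30.1383.

x* = 0.9471, y* = 30.1383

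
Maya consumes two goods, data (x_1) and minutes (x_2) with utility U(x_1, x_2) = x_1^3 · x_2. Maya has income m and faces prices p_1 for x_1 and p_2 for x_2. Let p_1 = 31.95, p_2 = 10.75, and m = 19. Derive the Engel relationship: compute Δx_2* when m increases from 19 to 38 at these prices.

Δx_2* = 0.4419

Demand: x_1*(p_1,p_2,m) = 0.75·m/p_1 and x_2* = 0.25·m/p_2.
At p_1=31.95, p_2=10.75, m=19: x_2* = 0.25·19/10.75 = 0.4419.
At m' = 38: x_2* = 0.8837. Change: 0.8837 − 0.4419 = 0.4419.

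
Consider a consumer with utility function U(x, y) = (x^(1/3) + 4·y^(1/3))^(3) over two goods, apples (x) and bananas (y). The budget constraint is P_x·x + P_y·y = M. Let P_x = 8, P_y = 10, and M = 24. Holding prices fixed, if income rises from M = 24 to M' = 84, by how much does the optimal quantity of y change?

Δy* = 5.2643

From the CES first-order condition, (1/4)·(y/x)^(2/3) = P_x/P_y.
Hence y/x = (4·P_x/P_y)^(1/(2/3)), i.e. raised to the 1.5 power.
With the ratio pinned down, the budget gives x* = M/(P_x + P_y·(y/x)) and y* = (y/x)·x*.
Numerically y/x = 5.724334, so x* = 24/(8 + 10·5.724334) = 0.3679 and y* = 5.724334·0.3679 = 2.1057.
At M' = 84: y* = 7.37. Change: 7.37 − 2.1057 = 5.2643.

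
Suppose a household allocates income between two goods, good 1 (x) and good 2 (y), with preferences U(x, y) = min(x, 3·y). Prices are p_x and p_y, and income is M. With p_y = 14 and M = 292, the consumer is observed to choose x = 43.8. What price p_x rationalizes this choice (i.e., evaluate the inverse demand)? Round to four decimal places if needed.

p_x = 2

Leontief preferences: the optimum is at the kink where x/3 = y/1, i.e. y = (1/3)·x.
Budget: p_x·x + p_y·(1/3)·x = M, so (3·p_x + p_y)·x = 3·M.
Demand: x*(p_x,p_y,M) = 3·M/(3·p_x + p_y), y* = M/(3·p_x + p_y).
Set x* = 43.8 in the demand function and solve for p_x: p_x = 2.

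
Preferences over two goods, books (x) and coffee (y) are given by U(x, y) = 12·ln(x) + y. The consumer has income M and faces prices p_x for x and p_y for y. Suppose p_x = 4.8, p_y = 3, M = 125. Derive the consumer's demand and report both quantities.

x* = 7.5, y* = 29.6667

MU_x = 12/x, MU_y = 1. Tangency: 12/x = p_x/p_y.
So x*(p_x,p_y) = 12·p_y/p_x, independent of income; and y* = (M − 12·p_y)/p_y.
At the given prices: x* = 12·3/4.8 = 7.5, and y* = 29.6667.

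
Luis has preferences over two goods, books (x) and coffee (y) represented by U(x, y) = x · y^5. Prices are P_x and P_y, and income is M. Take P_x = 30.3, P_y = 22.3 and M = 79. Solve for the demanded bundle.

MU_x/MU_y = (y)/(5·x); tangency sets this equal to P_x/P_y.
So P_y·y = 5·P_x·x; combined with the budget, a share 1/6 of income goes to x.
Demand: x*(P_x,P_y,M) = 1/6·M/P_x and y* = 5/6·M/P_y.
At P_x=30.3, P_y=22.3, M=79: x* = 1/6·79/30.3 = 0.4345, y* = 2.9522.

x* = 0.4345, y* = 2.9522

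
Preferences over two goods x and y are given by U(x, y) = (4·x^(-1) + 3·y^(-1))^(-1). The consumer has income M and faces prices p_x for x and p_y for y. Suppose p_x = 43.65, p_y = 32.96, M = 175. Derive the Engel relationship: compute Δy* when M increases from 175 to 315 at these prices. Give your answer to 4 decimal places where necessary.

Δy* = 1.8239

From the CES first-order condition, (4/3)·(y/x)^(2) = p_x/p_y.
Hence y/x = ((3/4)·p_x/p_y)^(1/(2)), i.e. raised to the 0.5 power.
With the ratio pinned down, the budget gives x* = M/(p_x + p_y·(y/x)) and y* = (y/x)·x*.
Numerically y/x = 0.996619, so x* = 175/(43.65 + 32.96·0.996619) = 2.2876 and y* = 0.996619·2.2876 = 2.2799.
At M' = 315: y* = 4.1038. Change: 4.1038 − 2.2799 = 1.8239.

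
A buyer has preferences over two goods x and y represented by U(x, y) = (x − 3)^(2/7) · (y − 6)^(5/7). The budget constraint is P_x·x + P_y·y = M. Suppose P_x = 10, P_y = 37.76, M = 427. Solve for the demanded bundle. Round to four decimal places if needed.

x* = 7.8697, y* = 9.2241

Let x' = x−3, y' = y−6. MRS = (2/5)·y'/x' = P_x/P_y.
After buying the subsistence bundle (3, 6), a share 2/7 of the remaining income goes to x: x* = 3 + 2/7·(M − 3P_x − 6P_y)/P_x.
Discretionary income = 427 − 3·10 − 6·37.76 = 170.44; x* = 3 + 2/7·170.44/10 = 7.8697; y* = 6 + 5/7·170.44/37.76 = 9.2241.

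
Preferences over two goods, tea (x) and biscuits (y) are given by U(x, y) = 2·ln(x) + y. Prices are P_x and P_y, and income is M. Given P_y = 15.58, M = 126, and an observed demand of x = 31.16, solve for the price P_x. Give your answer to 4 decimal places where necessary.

Set MRS = P_x/P_y: (2/x)/1 = P_x/P_y.
So x*(P_x,P_y) = 2·P_y/P_x, independent of income; and y* = (M − 2·P_y)/P_y.
Set x* = 31.16 in the demand function and solve for P_x: P_x = 1.

P_x = 1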